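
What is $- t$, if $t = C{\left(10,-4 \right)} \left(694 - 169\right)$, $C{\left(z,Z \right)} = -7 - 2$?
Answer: $4725$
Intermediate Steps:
$C{\left(z,Z \right)} = -9$ ($C{\left(z,Z \right)} = -7 - 2 = -9$)
$t = -4725$ ($t = - 9 \left(694 - 169\right) = \left(-9\right) 525 = -4725$)
$- t = \left(-1\right) \left(-4725\right) = 4725$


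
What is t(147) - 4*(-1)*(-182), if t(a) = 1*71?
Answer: -657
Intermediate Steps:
t(a) = 71
t(147) - 4*(-1)*(-182) = 71 - 4*(-1)*(-182) = 71 - (-4)*(-182) = 71 - 1*728 = 71 - 728 = -657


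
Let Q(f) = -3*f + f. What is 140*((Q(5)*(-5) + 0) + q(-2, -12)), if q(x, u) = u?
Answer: 5320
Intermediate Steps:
Q(f) = -2*f
140*((Q(5)*(-5) + 0) + q(-2, -12)) = 140*((-2*5*(-5) + 0) - 12) = 140*((-10*(-5) + 0) - 12) = 140*((50 + 0) - 12) = 140*(50 - 12) = 140*38 = 5320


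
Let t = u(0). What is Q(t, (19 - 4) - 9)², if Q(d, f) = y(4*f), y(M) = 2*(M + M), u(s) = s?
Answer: 9216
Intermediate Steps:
t = 0
y(M) = 4*M (y(M) = 2*(2*M) = 4*M)
Q(d, f) = 16*f (Q(d, f) = 4*(4*f) = 16*f)
Q(t, (19 - 4) - 9)² = (16*((19 - 4) - 9))² = (16*(15 - 9))² = (16*6)² = 96² = 9216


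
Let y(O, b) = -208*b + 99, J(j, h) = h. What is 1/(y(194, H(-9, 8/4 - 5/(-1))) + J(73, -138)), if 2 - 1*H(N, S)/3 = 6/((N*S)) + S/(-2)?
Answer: -7/24713 ≈ -0.00028325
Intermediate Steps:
H(N, S) = 6 + 3*S/2 - 18/(N*S) (H(N, S) = 6 - 3*(6/((N*S)) + S/(-2)) = 6 - 3*(6*(1/(N*S)) + S*(-½)) = 6 - 3*(6/(N*S) - S/2) = 6 - 3*(-S/2 + 6/(N*S)) = 6 + (3*S/2 - 18/(N*S)) = 6 + 3*S/2 - 18/(N*S))
y(O, b) = 99 - 208*b
1/(y(194, H(-9, 8/4 - 5/(-1))) + J(73, -138)) = 1/((99 - 208*(6 + 3*(8/4 - 5/(-1))/2 - 18/(-9*(8/4 - 5/(-1))))) - 138) = 1/((99 - 208*(6 + 3*(8*(¼) - 5*(-1))/2 - 18*(-⅑)/(8*(¼) - 5*(-1)))) - 138) = 1/((99 - 208*(6 + 3*(2 + 5)/2 - 18*(-⅑)/(2 + 5))) - 138) = 1/((99 - 208*(6 + (3/2)*7 - 18*(-⅑)/7)) - 138) = 1/((99 - 208*(6 + 21/2 - 18*(-⅑)*⅐)) - 138) = 1/((99 - 208*(6 + 21/2 + 2/7)) - 138) = 1/((99 - 208*235/14) - 138) = 1/((99 - 24440/7) - 138) = 1/(-23747/7 - 138) = 1/(-24713/7) = -7/24713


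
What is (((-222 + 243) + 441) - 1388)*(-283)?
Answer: 262058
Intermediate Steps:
(((-222 + 243) + 441) - 1388)*(-283) = ((21 + 441) - 1388)*(-283) = (462 - 1388)*(-283) = -926*(-283) = 262058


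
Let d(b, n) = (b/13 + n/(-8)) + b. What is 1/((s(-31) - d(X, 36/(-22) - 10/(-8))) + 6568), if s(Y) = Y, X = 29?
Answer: 4576/29770179 ≈ 0.00015371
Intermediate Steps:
d(b, n) = -n/8 + 14*b/13 (d(b, n) = (b*(1/13) + n*(-⅛)) + b = (b/13 - n/8) + b = (-n/8 + b/13) + b = -n/8 + 14*b/13)
1/((s(-31) - d(X, 36/(-22) - 10/(-8))) + 6568) = 1/((-31 - (-(36/(-22) - 10/(-8))/8 + (14/13)*29)) + 6568) = 1/((-31 - (-(36*(-1/22) - 10*(-⅛))/8 + 406/13)) + 6568) = 1/((-31 - (-(-18/11 + 5/4)/8 + 406/13)) + 6568) = 1/((-31 - (-⅛*(-17/44) + 406/13)) + 6568) = 1/((-31 - (17/352 + 406/13)) + 6568) = 1/((-31 - 1*143133/4576) + 6568) = 1/((-31 - 143133/4576) + 6568) = 1/(-284989/4576 + 6568) = 1/(29770179/4576) = 4576/29770179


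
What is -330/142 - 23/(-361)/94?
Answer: -5597477/2409314 ≈ -2.3233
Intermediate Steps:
-330/142 - 23/(-361)/94 = -330*1/142 - 23*(-1/361)*(1/94) = -165/71 + (23/361)*(1/94) = -165/71 + 23/33934 = -5597477/2409314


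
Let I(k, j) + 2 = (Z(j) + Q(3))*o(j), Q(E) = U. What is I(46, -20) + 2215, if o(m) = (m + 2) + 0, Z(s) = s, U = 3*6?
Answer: 2249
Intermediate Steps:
U = 18
Q(E) = 18
o(m) = 2 + m (o(m) = (2 + m) + 0 = 2 + m)
I(k, j) = -2 + (2 + j)*(18 + j) (I(k, j) = -2 + (j + 18)*(2 + j) = -2 + (18 + j)*(2 + j) = -2 + (2 + j)*(18 + j))
I(46, -20) + 2215 = (34 + (-20)² + 20*(-20)) + 2215 = (34 + 400 - 400) + 2215 = 34 + 2215 = 2249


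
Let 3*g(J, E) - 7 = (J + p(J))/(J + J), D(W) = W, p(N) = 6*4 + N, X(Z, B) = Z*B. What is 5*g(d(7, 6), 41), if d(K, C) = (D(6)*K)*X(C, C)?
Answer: 5045/378 ≈ 13.347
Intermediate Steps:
X(Z, B) = B*Z
p(N) = 24 + N
d(K, C) = 6*K*C² (d(K, C) = (6*K)*(C*C) = (6*K)*C² = 6*K*C²)
g(J, E) = 7/3 + (24 + 2*J)/(6*J) (g(J, E) = 7/3 + ((J + (24 + J))/(J + J))/3 = 7/3 + ((24 + 2*J)/((2*J)))/3 = 7/3 + ((24 + 2*J)*(1/(2*J)))/3 = 7/3 + ((24 + 2*J)/(2*J))/3 = 7/3 + (24 + 2*J)/(6*J))
5*g(d(7, 6), 41) = 5*(8/3 + 4/((6*7*6²))) = 5*(8/3 + 4/((6*7*36))) = 5*(8/3 + 4/1512) = 5*(8/3 + 4*(1/1512)) = 5*(8/3 + 1/378) = 5*(1009/378) = 5045/378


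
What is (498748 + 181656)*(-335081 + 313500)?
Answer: -14683798724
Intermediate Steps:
(498748 + 181656)*(-335081 + 313500) = 680404*(-21581) = -14683798724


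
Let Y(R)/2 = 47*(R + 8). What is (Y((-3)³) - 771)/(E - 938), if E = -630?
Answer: 2557/1568 ≈ 1.6307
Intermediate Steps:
Y(R) = 752 + 94*R (Y(R) = 2*(47*(R + 8)) = 2*(47*(8 + R)) = 2*(376 + 47*R) = 752 + 94*R)
(Y((-3)³) - 771)/(E - 938) = ((752 + 94*(-3)³) - 771)/(-630 - 938) = ((752 + 94*(-27)) - 771)/(-1568) = ((752 - 2538) - 771)*(-1/1568) = (-1786 - 771)*(-1/1568) = -2557*(-1/1568) = 2557/1568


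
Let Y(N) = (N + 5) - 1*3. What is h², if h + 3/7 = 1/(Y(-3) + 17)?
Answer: 1681/12544 ≈ 0.13401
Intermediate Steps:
Y(N) = 2 + N (Y(N) = (5 + N) - 3 = 2 + N)
h = -41/112 (h = -3/7 + 1/((2 - 3) + 17) = -3/7 + 1/(-1 + 17) = -3/7 + 1/16 = -41/112 ≈ -0.36607)
h² = (-41/112)² = 1681/12544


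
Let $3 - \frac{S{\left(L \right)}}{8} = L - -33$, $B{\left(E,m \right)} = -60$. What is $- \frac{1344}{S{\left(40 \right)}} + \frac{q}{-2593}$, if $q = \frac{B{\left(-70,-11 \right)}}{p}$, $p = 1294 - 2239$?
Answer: $\frac{1960288}{816795} \approx 2.4$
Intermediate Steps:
$p = -945$ ($p = 1294 - 2239 = -945$)
$S{\left(L \right)} = -240 - 8 L$ ($S{\left(L \right)} = 24 - 8 \left(L - -33\right) = 24 - 8 \left(L + 33\right) = 24 - 8 \left(33 + L\right) = 24 - \left(264 + 8 L\right) = -240 - 8 L$)
$q = \frac{4}{63}$ ($q = - \frac{60}{-945} = \left(-60\right) \left(- \frac{1}{945}\right) = \frac{4}{63} \approx 0.063492$)
$- \frac{1344}{S{\left(40 \right)}} + \frac{q}{-2593} = - \frac{1344}{-240 - 320} + \frac{4}{63 \left(-2593\right)} = - \frac{1344}{-240 - 320} + \frac{4}{63} \left(- \frac{1}{2593}\right) = - \frac{1344}{-560} - \frac{4}{163359} = \left(-1344\right) \left(- \frac{1}{560}\right) - \frac{4}{163359} = \frac{12}{5} - \frac{4}{163359} = \frac{1960288}{816795}$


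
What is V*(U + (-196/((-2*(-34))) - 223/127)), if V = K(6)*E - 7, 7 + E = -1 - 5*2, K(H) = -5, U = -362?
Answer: -65700476/2159 ≈ -30431.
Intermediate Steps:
E = -18 (E = -7 + (-1 - 5*2) = -7 + (-1 - 10) = -7 - 11 = -18)
V = 83 (V = -5*(-18) - 7 = 90 - 7 = 83)
V*(U + (-196/((-2*(-34))) - 223/127)) = 83*(-362 + (-196/((-2*(-34))) - 223/127)) = 83*(-362 + (-196/68 - 223*1/127)) = 83*(-362 + (-196*1/68 - 223/127)) = 83*(-362 + (-49/17 - 223/127)) = 83*(-362 - 10014/2159) = 83*(-791572/2159) = -65700476/2159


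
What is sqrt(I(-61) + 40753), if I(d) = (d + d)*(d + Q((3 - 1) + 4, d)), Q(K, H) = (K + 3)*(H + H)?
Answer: 3*sqrt(20239) ≈ 426.79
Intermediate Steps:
Q(K, H) = 2*H*(3 + K) (Q(K, H) = (3 + K)*(2*H) = 2*H*(3 + K))
I(d) = 38*d**2 (I(d) = (d + d)*(d + 2*d*(3 + ((3 - 1) + 4))) = (2*d)*(d + 2*d*(3 + (2 + 4))) = (2*d)*(d + 2*d*(3 + 6)) = (2*d)*(d + 2*d*9) = (2*d)*(d + 18*d) = (2*d)*(19*d) = 38*d**2)
sqrt(I(-61) + 40753) = sqrt(38*(-61)**2 + 40753) = sqrt(38*3721 + 40753) = sqrt(141398 + 40753) = sqrt(182151) = 3*sqrt(20239)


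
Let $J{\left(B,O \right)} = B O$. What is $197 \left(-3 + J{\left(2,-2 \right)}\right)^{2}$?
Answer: $9653$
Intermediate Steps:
$197 \left(-3 + J{\left(2,-2 \right)}\right)^{2} = 197 \left(-3 + 2 \left(-2\right)\right)^{2} = 197 \left(-3 - 4\right)^{2} = 197 \left(-7\right)^{2} = 197 \cdot 49 = 9653$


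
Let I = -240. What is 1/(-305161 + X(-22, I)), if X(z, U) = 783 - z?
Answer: -1/304356 ≈ -3.2856e-6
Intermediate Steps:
1/(-305161 + X(-22, I)) = 1/(-305161 + (783 - 1*(-22))) = 1/(-305161 + (783 + 22)) = 1/(-305161 + 805) = 1/(-304356) = -1/304356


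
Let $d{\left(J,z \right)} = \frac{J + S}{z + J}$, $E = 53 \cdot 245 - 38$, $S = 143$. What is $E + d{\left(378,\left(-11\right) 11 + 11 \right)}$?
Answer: $\frac{3470317}{268} \approx 12949.0$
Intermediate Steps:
$E = 12947$ ($E = 12985 - 38 = 12947$)
$d{\left(J,z \right)} = \frac{143 + J}{J + z}$ ($d{\left(J,z \right)} = \frac{J + 143}{z + J} = \frac{143 + J}{J + z}$)
$E + d{\left(378,\left(-11\right) 11 + 11 \right)} = 12947 + \frac{143 + 378}{378 + \left(\left(-11\right) 11 + 11\right)} = 12947 + \frac{1}{378 + \left(-121 + 11\right)} 521 = 12947 + \frac{1}{378 - 110} \cdot 521 = 12947 + \frac{1}{268} \cdot 521 = 12947 + \frac{521}{268} = \frac{3470317}{268}$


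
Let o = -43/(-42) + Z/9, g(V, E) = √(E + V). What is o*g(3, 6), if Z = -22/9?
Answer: 853/378 ≈ 2.2566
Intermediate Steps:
Z = -22/9 (Z = -22*⅑ = -22/9 ≈ -2.4444)
o = 853/1134 (o = -43/(-42) - 22/9/9 = -43*(-1/42) - 22/9*⅑ = 43/42 - 22/81 = 853/1134 ≈ 0.75220)
o*g(3, 6) = 853*√(6 + 3)/1134 = 853*√9/1134 = (853/1134)*3 = 853/378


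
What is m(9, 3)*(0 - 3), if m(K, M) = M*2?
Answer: -18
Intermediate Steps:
m(K, M) = 2*M
m(9, 3)*(0 - 3) = (2*3)*(0 - 3) = 6*(-3) = -18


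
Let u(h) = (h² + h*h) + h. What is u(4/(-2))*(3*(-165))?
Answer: -2970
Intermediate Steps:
u(h) = h + 2*h² (u(h) = (h² + h²) + h = 2*h² + h = h + 2*h²)
u(4/(-2))*(3*(-165)) = ((4/(-2))*(1 + 2*(4/(-2))))*(3*(-165)) = ((4*(-½))*(1 + 2*(4*(-½))))*(-495) = -2*(1 + 2*(-2))*(-495) = -2*(1 - 4)*(-495) = -2*(-3)*(-495) = 6*(-495) = -2970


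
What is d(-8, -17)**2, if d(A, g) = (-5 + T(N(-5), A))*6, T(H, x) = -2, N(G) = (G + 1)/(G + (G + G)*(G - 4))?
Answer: 1764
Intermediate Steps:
N(G) = (1 + G)/(G + 2*G*(-4 + G)) (N(G) = (1 + G)/(G + (2*G)*(-4 + G)) = (1 + G)/(G + 2*G*(-4 + G)))
d(A, g) = -42 (d(A, g) = (-5 - 2)*6 = -7*6 = -42)
d(-8, -17)**2 = (-42)**2 = 1764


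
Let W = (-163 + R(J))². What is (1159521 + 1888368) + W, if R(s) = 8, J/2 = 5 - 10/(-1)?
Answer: 3071914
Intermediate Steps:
J = 30 (J = 2*(5 - 10/(-1)) = 2*(5 - 10*(-1)) = 2*(5 + 10) = 2*15 = 30)
W = 24025 (W = (-163 + 8)² = (-155)² = 24025)
(1159521 + 1888368) + W = (1159521 + 1888368) + 24025 = 3047889 + 24025 = 3071914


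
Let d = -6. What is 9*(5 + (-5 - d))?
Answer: 54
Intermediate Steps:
9*(5 + (-5 - d)) = 9*(5 + (-5 - 1*(-6))) = 9*(5 + (-5 + 6)) = 9*(5 + 1) = 9*6 = 54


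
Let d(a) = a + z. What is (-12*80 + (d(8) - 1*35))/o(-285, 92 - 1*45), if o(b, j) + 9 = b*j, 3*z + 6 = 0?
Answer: 989/13404 ≈ 0.073784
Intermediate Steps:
z = -2 (z = -2 + (⅓)*0 = -2 + 0 = -2)
d(a) = -2 + a (d(a) = a - 2 = -2 + a)
o(b, j) = -9 + b*j
(-12*80 + (d(8) - 1*35))/o(-285, 92 - 1*45) = (-12*80 + ((-2 + 8) - 1*35))/(-9 - 285*(92 - 1*45)) = (-960 + (6 - 35))/(-9 - 285*(92 - 45)) = (-960 - 29)/(-9 - 285*47) = -989/(-9 - 13395) = -989/(-13404) = -989*(-1/13404) = 989/13404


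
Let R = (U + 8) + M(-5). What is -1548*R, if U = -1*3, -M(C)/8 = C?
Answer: -69660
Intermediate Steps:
M(C) = -8*C
U = -3
R = 45 (R = (-3 + 8) - 8*(-5) = 5 + 40 = 45)
-1548*R = -1548*45 = -69660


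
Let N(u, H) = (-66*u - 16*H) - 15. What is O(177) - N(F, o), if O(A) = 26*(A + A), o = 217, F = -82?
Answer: 7279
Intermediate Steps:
N(u, H) = -15 - 66*u - 16*H
O(A) = 52*A (O(A) = 26*(2*A) = 52*A)
O(177) - N(F, o) = 52*177 - (-15 - 66*(-82) - 16*217) = 9204 - (-15 + 5412 - 3472) = 9204 - 1*1925 = 9204 - 1925 = 7279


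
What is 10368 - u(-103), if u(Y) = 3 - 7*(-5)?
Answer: 10330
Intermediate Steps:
u(Y) = 38 (u(Y) = 3 + 35 = 38)
10368 - u(-103) = 10368 - 1*38 = 10368 - 38 = 10330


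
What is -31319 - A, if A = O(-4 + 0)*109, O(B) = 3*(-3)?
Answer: -30338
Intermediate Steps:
O(B) = -9
A = -981 (A = -9*109 = -981)
-31319 - A = -31319 - 1*(-981) = -31319 + 981 = -30338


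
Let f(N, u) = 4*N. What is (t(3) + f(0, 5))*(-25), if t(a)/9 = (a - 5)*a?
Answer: 1350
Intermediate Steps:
t(a) = 9*a*(-5 + a) (t(a) = 9*((a - 5)*a) = 9*((-5 + a)*a) = 9*(a*(-5 + a)) = 9*a*(-5 + a))
(t(3) + f(0, 5))*(-25) = (9*3*(-5 + 3) + 4*0)*(-25) = (9*3*(-2) + 0)*(-25) = (-54 + 0)*(-25) = -54*(-25) = 1350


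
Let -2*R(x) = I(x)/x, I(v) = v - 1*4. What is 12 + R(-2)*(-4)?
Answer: 18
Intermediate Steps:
I(v) = -4 + v (I(v) = v - 4 = -4 + v)
R(x) = -(-4 + x)/(2*x)
12 + R(-2)*(-4) = 12 + ((½)*(4 - 1*(-2))/(-2))*(-4) = 12 + ((½)*(-½)*(4 + 2))*(-4) = 12 + ((½)*(-½)*6)*(-4) = 12 - 3/2*(-4) = 12 + 6 = 18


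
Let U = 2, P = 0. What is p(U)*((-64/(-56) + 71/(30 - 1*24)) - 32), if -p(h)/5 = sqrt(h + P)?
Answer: 3995*sqrt(2)/42 ≈ 134.52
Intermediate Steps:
p(h) = -5*sqrt(h) (p(h) = -5*sqrt(h + 0) = -5*sqrt(h))
p(U)*((-64/(-56) + 71/(30 - 1*24)) - 32) = (-5*sqrt(2))*((-64/(-56) + 71/(30 - 1*24)) - 32) = (-5*sqrt(2))*((-64*(-1/56) + 71/(30 - 24)) - 32) = (-5*sqrt(2))*((8/7 + 71/6) - 32) = (-5*sqrt(2))*(545/42 - 32) = -5*sqrt(2)*(-799/42) = 3995*sqrt(2)/42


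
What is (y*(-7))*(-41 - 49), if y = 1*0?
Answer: 0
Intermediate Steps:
y = 0
(y*(-7))*(-41 - 49) = (0*(-7))*(-41 - 49) = 0*(-90) = 0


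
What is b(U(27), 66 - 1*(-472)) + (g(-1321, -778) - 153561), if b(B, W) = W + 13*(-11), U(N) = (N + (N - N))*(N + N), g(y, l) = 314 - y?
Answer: -151531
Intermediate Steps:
U(N) = 2*N**2 (U(N) = (N + 0)*(2*N) = N*(2*N) = 2*N**2)
b(B, W) = -143 + W (b(B, W) = W - 143 = -143 + W)
b(U(27), 66 - 1*(-472)) + (g(-1321, -778) - 153561) = (-143 + (66 - 1*(-472))) + ((314 - 1*(-1321)) - 153561) = (-143 + (66 + 472)) + ((314 + 1321) - 153561) = (-143 + 538) + (1635 - 153561) = 395 - 151926 = -151531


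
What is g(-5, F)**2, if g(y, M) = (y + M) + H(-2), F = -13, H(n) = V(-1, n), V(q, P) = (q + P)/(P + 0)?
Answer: 1089/4 ≈ 272.25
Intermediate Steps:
V(q, P) = (P + q)/P
H(n) = (-1 + n)/n (H(n) = (n - 1)/n = (-1 + n)/n)
g(y, M) = 3/2 + M + y (g(y, M) = (y + M) + (-1 - 2)/(-2) = (M + y) - 1/2*(-3) = (M + y) + 3/2 = 3/2 + M + y)
g(-5, F)**2 = (3/2 - 13 - 5)**2 = (-33/2)**2 = 1089/4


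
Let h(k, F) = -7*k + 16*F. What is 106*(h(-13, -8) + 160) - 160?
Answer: 12878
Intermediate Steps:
106*(h(-13, -8) + 160) - 160 = 106*((-7*(-13) + 16*(-8)) + 160) - 160 = 106*((91 - 128) + 160) - 160 = 106*(-37 + 160) - 160 = 106*123 - 160 = 13038 - 160 = 12878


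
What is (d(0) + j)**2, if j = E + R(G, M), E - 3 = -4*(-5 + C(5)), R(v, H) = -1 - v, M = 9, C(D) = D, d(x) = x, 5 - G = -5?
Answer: 64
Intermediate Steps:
G = 10 (G = 5 - 1*(-5) = 5 + 5 = 10)
E = 3 (E = 3 - 4*(-5 + 5) = 3 - 4*0 = 3 + 0 = 3)
j = -8 (j = 3 + (-1 - 1*10) = 3 + (-1 - 10) = 3 - 11 = -8)
(d(0) + j)**2 = (0 - 8)**2 = (-8)**2 = 64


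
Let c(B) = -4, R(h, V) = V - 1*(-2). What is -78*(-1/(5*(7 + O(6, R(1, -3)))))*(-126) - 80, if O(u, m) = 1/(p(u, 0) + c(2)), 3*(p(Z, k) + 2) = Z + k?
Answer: -1856/5 ≈ -371.20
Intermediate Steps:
R(h, V) = 2 + V (R(h, V) = V + 2 = 2 + V)
p(Z, k) = -2 + Z/3 + k/3 (p(Z, k) = -2 + (Z + k)/3 = -2 + (Z/3 + k/3) = -2 + Z/3 + k/3)
O(u, m) = 1/(-6 + u/3) (O(u, m) = 1/((-2 + u/3 + (⅓)*0) - 4) = 1/((-2 + u/3 + 0) - 4) = 1/((-2 + u/3) - 4) = 1/(-6 + u/3))
-78*(-1/(5*(7 + O(6, R(1, -3)))))*(-126) - 80 = -78*(-1/(5*(7 + 3/(-18 + 6))))*(-126) - 80 = -78*(-1/(5*(7 + 3/(-12))))*(-126) - 80 = -78*(-1/(5*(7 + 3*(-1/12))))*(-126) - 80 = -78*(-1/(5*(7 - ¼)))*(-126) - 80 = -78/((27/4)*(-5))*(-126) - 80 = -78/(-135/4)*(-126) - 80 = -78*(-4/135)*(-126) - 80 = (104/45)*(-126) - 80 = -1456/5 - 80 = -1856/5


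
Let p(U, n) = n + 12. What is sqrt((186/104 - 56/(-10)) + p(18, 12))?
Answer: sqrt(530465)/130 ≈ 5.6025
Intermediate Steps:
p(U, n) = 12 + n
sqrt((186/104 - 56/(-10)) + p(18, 12)) = sqrt((186/104 - 56/(-10)) + (12 + 12)) = sqrt((186*(1/104) - 56*(-1/10)) + 24) = sqrt((93/52 + 28/5) + 24) = sqrt(1921/260 + 24) = sqrt(8161/260) = sqrt(530465)/130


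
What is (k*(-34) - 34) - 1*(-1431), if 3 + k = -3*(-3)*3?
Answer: 581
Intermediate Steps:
k = 24 (k = -3 - 3*(-3)*3 = -3 + 9*3 = -3 + 27 = 24)
(k*(-34) - 34) - 1*(-1431) = (24*(-34) - 34) - 1*(-1431) = (-816 - 34) + 1431 = -850 + 1431 = 581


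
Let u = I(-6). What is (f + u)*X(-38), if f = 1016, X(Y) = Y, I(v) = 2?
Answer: -38684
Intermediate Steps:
u = 2
(f + u)*X(-38) = (1016 + 2)*(-38) = 1018*(-38) = -38684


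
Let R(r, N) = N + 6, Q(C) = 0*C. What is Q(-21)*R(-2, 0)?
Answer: 0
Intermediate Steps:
Q(C) = 0
R(r, N) = 6 + N
Q(-21)*R(-2, 0) = 0*(6 + 0) = 0*6 = 0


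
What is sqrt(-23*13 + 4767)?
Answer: 2*sqrt(1117) ≈ 66.843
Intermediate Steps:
sqrt(-23*13 + 4767) = sqrt(-299 + 4767) = sqrt(4468) = 2*sqrt(1117)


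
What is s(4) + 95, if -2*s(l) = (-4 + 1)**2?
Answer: 181/2 ≈ 90.500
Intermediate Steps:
s(l) = -9/2 (s(l) = -(-4 + 1)**2/2 = -1/2*(-3)**2 = -1/2*9 = -9/2)
s(4) + 95 = -9/2 + 95 = 181/2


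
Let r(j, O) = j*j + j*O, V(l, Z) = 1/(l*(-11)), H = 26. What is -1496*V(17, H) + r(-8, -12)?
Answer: 168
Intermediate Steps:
V(l, Z) = -1/(11*l) (V(l, Z) = 1/(-11*l) = -1/(11*l))
r(j, O) = j² + O*j
-1496*V(17, H) + r(-8, -12) = -(-136)/17 - 8*(-12 - 8) = -(-136)/17 - 8*(-20) = -1496*(-1/187) + 160 = 8 + 160 = 168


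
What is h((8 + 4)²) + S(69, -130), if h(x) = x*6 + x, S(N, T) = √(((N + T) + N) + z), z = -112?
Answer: 1008 + 2*I*√26 ≈ 1008.0 + 10.198*I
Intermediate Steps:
S(N, T) = √(-112 + T + 2*N) (S(N, T) = √(((N + T) + N) - 112) = √((T + 2*N) - 112) = √(-112 + T + 2*N))
h(x) = 7*x (h(x) = 6*x + x = 7*x)
h((8 + 4)²) + S(69, -130) = 7*(8 + 4)² + √(-112 - 130 + 2*69) = 7*12² + √(-112 - 130 + 138) = 7*144 + √(-104) = 1008 + 2*I*√26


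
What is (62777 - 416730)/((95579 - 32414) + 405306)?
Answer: -353953/468471 ≈ -0.75555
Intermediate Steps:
(62777 - 416730)/((95579 - 32414) + 405306) = -353953/(63165 + 405306) = -353953/468471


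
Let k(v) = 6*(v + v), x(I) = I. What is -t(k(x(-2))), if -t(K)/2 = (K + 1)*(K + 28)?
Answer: -184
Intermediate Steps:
k(v) = 12*v (k(v) = 6*(2*v) = 12*v)
t(K) = -2*(1 + K)*(28 + K) (t(K) = -2*(K + 1)*(K + 28) = -2*(1 + K)*(28 + K))
-t(k(x(-2))) = -(-56 - 696*(-2) - 2*(12*(-2))**2) = -(-56 - 58*(-24) - 2*(-24)**2) = -(-56 + 1392 - 2*576) = -(-56 + 1392 - 1152) = -1*184 = -184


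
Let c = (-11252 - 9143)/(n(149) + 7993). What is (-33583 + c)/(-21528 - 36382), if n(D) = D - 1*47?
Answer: 27187478/46878145 ≈ 0.57996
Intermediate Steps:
n(D) = -47 + D (n(D) = D - 47 = -47 + D)
c = -4079/1619 (c = (-11252 - 9143)/((-47 + 149) + 7993) = -20395/(102 + 7993) = -20395/8095 = -20395*1/8095 = -4079/1619 ≈ -2.5195)
(-33583 + c)/(-21528 - 36382) = (-33583 - 4079/1619)/(-21528 - 36382) = -54374956/1619/(-57910) = -54374956/1619*(-1/57910) = 27187478/46878145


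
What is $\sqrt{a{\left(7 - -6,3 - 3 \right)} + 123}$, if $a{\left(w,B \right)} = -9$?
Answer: $\sqrt{114} \approx 10.677$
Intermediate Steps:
$\sqrt{a{\left(7 - -6,3 - 3 \right)} + 123} = \sqrt{-9 + 123} = \sqrt{114}$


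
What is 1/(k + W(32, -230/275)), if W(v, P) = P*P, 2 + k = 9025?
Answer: 3025/27296691 ≈ 0.00011082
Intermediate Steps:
k = 9023 (k = -2 + 9025 = 9023)
W(v, P) = P²
1/(k + W(32, -230/275)) = 1/(9023 + (-230/275)²) = 1/(9023 + (-230*1/275)²) = 1/(9023 + (-46/55)²) = 1/(9023 + 2116/3025) = 1/(27296691/3025) = 3025/27296691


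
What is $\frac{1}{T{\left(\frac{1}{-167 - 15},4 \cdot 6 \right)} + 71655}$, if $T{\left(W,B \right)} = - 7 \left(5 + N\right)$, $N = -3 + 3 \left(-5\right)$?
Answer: $\frac{1}{71746} \approx 1.3938 \cdot 10^{-5}$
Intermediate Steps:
$N = -18$ ($N = -3 - 15 = -18$)
$T{\left(W,B \right)} = 91$ ($T{\left(W,B \right)} = - 7 \left(5 - 18\right) = \left(-7\right) \left(-13\right) = 91$)
$\frac{1}{T{\left(\frac{1}{-167 - 15},4 \cdot 6 \right)} + 71655} = \frac{1}{91 + 71655} = \frac{1}{71746}$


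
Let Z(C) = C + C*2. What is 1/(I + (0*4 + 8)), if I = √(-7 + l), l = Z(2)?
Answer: 8/65 - I/65 ≈ 0.12308 - 0.015385*I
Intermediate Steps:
Z(C) = 3*C (Z(C) = C + 2*C = 3*C)
l = 6 (l = 3*2 = 6)
I
1/(I + (0*4 + 8)) = 1/(I + (0 + 8)) = 1/(I + 8) = 1/(8 + I) = (8 - I)/65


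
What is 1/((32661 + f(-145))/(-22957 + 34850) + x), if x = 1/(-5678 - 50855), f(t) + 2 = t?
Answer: 672346969/1838102069 ≈ 0.36578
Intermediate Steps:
f(t) = -2 + t
x = -1/56533 (x = 1/(-56533) = -1/56533 ≈ -1.7689e-5)
1/((32661 + f(-145))/(-22957 + 34850) + x) = 1/((32661 + (-2 - 145))/(-22957 + 34850) - 1/56533) = 1/((32661 - 147)/11893 - 1/56533) = 1/(32514*(1/11893) - 1/56533) = 1/(32514/11893 - 1/56533) = 1/(1838102069/672346969) = 672346969/1838102069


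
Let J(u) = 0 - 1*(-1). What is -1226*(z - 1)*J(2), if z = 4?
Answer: -3678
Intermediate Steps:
J(u) = 1 (J(u) = 0 + 1 = 1)
-1226*(z - 1)*J(2) = -1226*(4 - 1) = -3678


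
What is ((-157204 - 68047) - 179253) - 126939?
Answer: -531443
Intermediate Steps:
((-157204 - 68047) - 179253) - 126939 = (-225251 - 179253) - 126939 = -404504 - 126939 = -531443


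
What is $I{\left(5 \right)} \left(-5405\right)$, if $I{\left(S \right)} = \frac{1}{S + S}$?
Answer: $- \frac{1081}{2} \approx -540.5$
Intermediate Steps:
$I{\left(S \right)} = \frac{1}{2 S}$
$I{\left(5 \right)} \left(-5405\right) = \frac{1}{2 \cdot 5} \left(-5405\right) = \frac{1}{2} \cdot \frac{1}{5} \left(-5405\right) = \frac{1}{10} \left(-5405\right) = - \frac{1081}{2}$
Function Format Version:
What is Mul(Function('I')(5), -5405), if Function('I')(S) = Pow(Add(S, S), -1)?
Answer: Rational(-1081, 2) ≈ -540.50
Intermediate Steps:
Function('I')(S) = Mul(Rational(1, 2), Pow(S, -1)) (Function('I')(S) = Pow(Mul(2, S), -1) = Mul(Rational(1, 2), Pow(S, -1)))
Mul(Function('I')(5), -5405) = Mul(Mul(Rational(1, 2), Pow(5, -1)), -5405) = Mul(Mul(Rational(1, 2), Rational(1, 5)), -5405) = Mul(Rational(1, 10), -5405) = Rational(-1081, 2)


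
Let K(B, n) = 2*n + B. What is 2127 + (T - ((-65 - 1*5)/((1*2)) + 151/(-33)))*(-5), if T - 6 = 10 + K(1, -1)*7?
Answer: 62176/33 ≈ 1884.1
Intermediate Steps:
K(B, n) = B + 2*n
T = 9 (T = 6 + (10 + (1 + 2*(-1))*7) = 6 + (10 + (1 - 2)*7) = 6 + (10 - 1*7) = 6 + (10 - 7) = 6 + 3 = 9)
2127 + (T - ((-65 - 1*5)/((1*2)) + 151/(-33)))*(-5) = 2127 + (9 - ((-65 - 1*5)/((1*2)) + 151/(-33)))*(-5) = 2127 + (9 - ((-65 - 5)/2 + 151*(-1/33)))*(-5) = 2127 + (9 - (-70*½ - 151/33))*(-5) = 2127 + (9 - (-35 - 151/33))*(-5) = 2127 + (9 - 1*(-1306/33))*(-5) = 2127 + (9 + 1306/33)*(-5) = 2127 + (1603/33)*(-5) = 2127 - 8015/33 = 62176/33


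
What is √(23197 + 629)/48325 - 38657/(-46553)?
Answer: 38657/46553 + 19*√66/48325 ≈ 0.83358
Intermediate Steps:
√(23197 + 629)/48325 - 38657/(-46553) = √23826*(1/48325) - 38657*(-1/46553) = (19*√66)*(1/48325) + 38657/46553 = 19*√66/48325 + 38657/46553 = 38657/46553 + 19*√66/48325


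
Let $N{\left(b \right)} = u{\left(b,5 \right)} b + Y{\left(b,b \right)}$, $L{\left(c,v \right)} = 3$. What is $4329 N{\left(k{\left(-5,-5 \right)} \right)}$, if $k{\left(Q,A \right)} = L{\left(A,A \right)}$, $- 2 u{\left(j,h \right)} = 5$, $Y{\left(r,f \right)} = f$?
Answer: $- \frac{38961}{2} \approx -19481.0$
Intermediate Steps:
$u{\left(j,h \right)} = - \frac{5}{2}$ ($u{\left(j,h \right)} = \left(- \frac{1}{2}\right) 5 = - \frac{5}{2}$)
$k{\left(Q,A \right)} = 3$
$N{\left(b \right)} = - \frac{3 b}{2}$ ($N{\left(b \right)} = - \frac{5 b}{2} + b = - \frac{3 b}{2}$)
$4329 N{\left(k{\left(-5,-5 \right)} \right)} = 4329 \left(\left(- \frac{3}{2}\right) 3\right) = 4329 \left(- \frac{9}{2}\right) = - \frac{38961}{2}$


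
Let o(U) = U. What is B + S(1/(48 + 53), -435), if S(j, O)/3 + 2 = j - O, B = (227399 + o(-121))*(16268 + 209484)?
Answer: 5182154899858/101 ≈ 5.1308e+10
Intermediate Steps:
B = 51308463056 (B = (227399 - 121)*(16268 + 209484) = 227278*225752 = 51308463056)
S(j, O) = -6 - 3*O + 3*j (S(j, O) = -6 + 3*(j - O) = -6 + (-3*O + 3*j) = -6 - 3*O + 3*j)
B + S(1/(48 + 53), -435) = 51308463056 + (-6 - 3*(-435) + 3/(48 + 53)) = 51308463056 + (-6 + 1305 + 3/101) = 51308463056 + 131202/101 = 5182154899858/101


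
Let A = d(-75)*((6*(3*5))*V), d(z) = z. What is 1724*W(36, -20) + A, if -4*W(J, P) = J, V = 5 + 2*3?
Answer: -89766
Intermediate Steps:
V = 11 (V = 5 + 6 = 11)
W(J, P) = -J/4
A = -74250 (A = -75*6*(3*5)*11 = -75*6*15*11 = -6750*11 = -75*990 = -74250)
1724*W(36, -20) + A = 1724*(-1/4*36) - 74250 = 1724*(-9) - 74250 = -15516 - 74250 = -89766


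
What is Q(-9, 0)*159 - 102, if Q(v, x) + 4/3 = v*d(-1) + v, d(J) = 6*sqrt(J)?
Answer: -1745 - 8586*I ≈ -1745.0 - 8586.0*I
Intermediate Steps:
Q(v, x) = -4/3 + v + 6*I*v (Q(v, x) = -4/3 + (v*(6*sqrt(-1)) + v) = -4/3 + (v*(6*I) + v) = -4/3 + (6*I*v + v) = -4/3 + (v + 6*I*v) = -4/3 + v + 6*I*v)
Q(-9, 0)*159 - 102 = (-4/3 - 9 + 6*I*(-9))*159 - 102 = (-4/3 - 9 - 54*I)*159 - 102 = (-31/3 - 54*I)*159 - 102 = (-1643 - 8586*I) - 102 = -1745 - 8586*I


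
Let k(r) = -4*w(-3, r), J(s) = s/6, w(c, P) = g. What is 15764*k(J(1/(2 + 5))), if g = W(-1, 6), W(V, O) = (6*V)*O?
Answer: 2270016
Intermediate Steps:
W(V, O) = 6*O*V
g = -36 (g = 6*6*(-1) = -36)
w(c, P) = -36
J(s) = s/6 (J(s) = s*(⅙) = s/6)
k(r) = 144 (k(r) = -4*(-36) = 144)
15764*k(J(1/(2 + 5))) = 15764*144 = 2270016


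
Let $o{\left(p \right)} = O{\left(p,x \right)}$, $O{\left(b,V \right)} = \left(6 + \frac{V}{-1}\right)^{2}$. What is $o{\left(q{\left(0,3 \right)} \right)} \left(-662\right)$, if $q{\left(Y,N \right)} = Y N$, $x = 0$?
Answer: $-23832$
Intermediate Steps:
$O{\left(b,V \right)} = \left(6 - V\right)^{2}$ ($O{\left(b,V \right)} = \left(6 + V \left(-1\right)\right)^{2} = \left(6 - V\right)^{2}$)
$q{\left(Y,N \right)} = N Y$
$o{\left(p \right)} = 36$ ($o{\left(p \right)} = \left(-6 + 0\right)^{2} = \left(-6\right)^{2} = 36$)
$o{\left(q{\left(0,3 \right)} \right)} \left(-662\right) = 36 \left(-662\right) = -23832$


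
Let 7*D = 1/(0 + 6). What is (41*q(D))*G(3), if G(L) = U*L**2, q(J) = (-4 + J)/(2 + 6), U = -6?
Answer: 61623/56 ≈ 1100.4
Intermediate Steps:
D = 1/42 (D = 1/(7*(0 + 6)) = (1/7)/6 = (1/7)*(1/6) = 1/42 ≈ 0.023810)
q(J) = -1/2 + J/8 (q(J) = (-4 + J)/8 = (-4 + J)*(1/8) = -1/2 + J/8)
G(L) = -6*L**2
(41*q(D))*G(3) = (41*(-1/2 + (1/8)*(1/42)))*(-6*3**2) = (41*(-1/2 + 1/336))*(-6*9) = (41*(-167/336))*(-54) = -6847/336*(-54) = 61623/56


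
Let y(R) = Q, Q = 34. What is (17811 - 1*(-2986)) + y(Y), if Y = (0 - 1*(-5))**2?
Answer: 20831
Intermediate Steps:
Y = 25 (Y = (0 + 5)**2 = 5**2 = 25)
y(R) = 34
(17811 - 1*(-2986)) + y(Y) = (17811 - 1*(-2986)) + 34 = (17811 + 2986) + 34 = 20797 + 34 = 20831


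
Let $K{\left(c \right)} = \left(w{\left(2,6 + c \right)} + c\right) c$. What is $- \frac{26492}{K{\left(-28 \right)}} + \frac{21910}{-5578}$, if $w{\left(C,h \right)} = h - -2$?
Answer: $- \frac{22152427}{937104} \approx -23.639$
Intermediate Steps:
$w{\left(C,h \right)} = 2 + h$ ($w{\left(C,h \right)} = h + 2 = 2 + h$)
$K{\left(c \right)} = c \left(8 + 2 c\right)$ ($K{\left(c \right)} = \left(\left(2 + \left(6 + c\right)\right) + c\right) c = \left(\left(8 + c\right) + c\right) c = \left(8 + 2 c\right) c = c \left(8 + 2 c\right)$)
$- \frac{26492}{K{\left(-28 \right)}} + \frac{21910}{-5578} = - \frac{26492}{2 \left(-28\right) \left(4 - 28\right)} + \frac{21910}{-5578} = - \frac{26492}{2 \left(-28\right) \left(-24\right)} + 21910 \left(- \frac{1}{5578}\right) = - \frac{26492}{1344} - \frac{10955}{2789} = \left(-26492\right) \frac{1}{1344} - \frac{10955}{2789} = - \frac{6623}{336} - \frac{10955}{2789} = - \frac{22152427}{937104}$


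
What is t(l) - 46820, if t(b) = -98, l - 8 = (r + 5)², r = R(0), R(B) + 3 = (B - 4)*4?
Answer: -46918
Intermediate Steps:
R(B) = -19 + 4*B (R(B) = -3 + (B - 4)*4 = -3 + (-4 + B)*4 = -3 + (-16 + 4*B) = -19 + 4*B)
r = -19 (r = -19 + 4*0 = -19 + 0 = -19)
l = 204 (l = 8 + (-19 + 5)² = 8 + (-14)² = 8 + 196 = 204)
t(l) - 46820 = -98 - 46820 = -46918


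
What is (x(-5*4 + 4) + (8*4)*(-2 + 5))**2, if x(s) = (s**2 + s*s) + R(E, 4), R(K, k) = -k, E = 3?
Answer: 364816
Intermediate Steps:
x(s) = -4 + 2*s**2 (x(s) = (s**2 + s*s) - 1*4 = (s**2 + s**2) - 4 = 2*s**2 - 4 = -4 + 2*s**2)
(x(-5*4 + 4) + (8*4)*(-2 + 5))**2 = ((-4 + 2*(-5*4 + 4)**2) + (8*4)*(-2 + 5))**2 = ((-4 + 2*(-20 + 4)**2) + 32*3)**2 = ((-4 + 2*(-16)**2) + 96)**2 = ((-4 + 2*256) + 96)**2 = ((-4 + 512) + 96)**2 = (508 + 96)**2 = 604**2 = 364816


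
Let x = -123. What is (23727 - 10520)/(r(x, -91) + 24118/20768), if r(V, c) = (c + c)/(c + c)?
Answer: 137141488/22443 ≈ 6110.7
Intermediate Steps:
r(V, c) = 1 (r(V, c) = (2*c)/((2*c)) = (2*c)*(1/(2*c)) = 1)
(23727 - 10520)/(r(x, -91) + 24118/20768) = (23727 - 10520)/(1 + 24118/20768) = 13207/(1 + 24118*(1/20768)) = 13207/(1 + 12059/10384) = 13207/(22443/10384) = 13207*(10384/22443) = 137141488/22443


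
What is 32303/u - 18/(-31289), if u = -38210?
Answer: -1010040787/1195552690 ≈ -0.84483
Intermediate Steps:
32303/u - 18/(-31289) = 32303/(-38210) - 18/(-31289) = 32303*(-1/38210) - 18*(-1/31289) = -32303/38210 + 18/31289 = -1010040787/1195552690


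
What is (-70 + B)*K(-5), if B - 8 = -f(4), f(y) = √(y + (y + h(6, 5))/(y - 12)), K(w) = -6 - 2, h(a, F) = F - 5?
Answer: 496 + 4*√14 ≈ 510.97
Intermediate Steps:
h(a, F) = -5 + F
K(w) = -8
f(y) = √(y + y/(-12 + y)) (f(y) = √(y + (y + (-5 + 5))/(y - 12)) = √(y + (y + 0)/(-12 + y)) = √(y + y/(-12 + y)))
B = 8 - √14/2 (B = 8 - √(4*(-11 + 4)/(-12 + 4)) = 8 - √(4*(-7)/(-8)) = 8 - √(4*(-⅛)*(-7)) = 8 - √(7/2) = 8 - √14/2 ≈ 6.1292)
(-70 + B)*K(-5) = (-70 + (8 - √14/2))*(-8) = (-62 - √14/2)*(-8) = 496 + 4*√14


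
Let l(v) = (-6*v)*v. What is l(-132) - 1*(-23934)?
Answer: -80610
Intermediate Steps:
l(v) = -6*v²
l(-132) - 1*(-23934) = -6*(-132)² - 1*(-23934) = -6*17424 + 23934 = -104544 + 23934 = -80610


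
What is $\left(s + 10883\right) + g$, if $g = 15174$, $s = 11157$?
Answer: $37214$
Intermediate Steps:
$\left(s + 10883\right) + g = \left(11157 + 10883\right) + 15174 = 22040 + 15174 = 37214$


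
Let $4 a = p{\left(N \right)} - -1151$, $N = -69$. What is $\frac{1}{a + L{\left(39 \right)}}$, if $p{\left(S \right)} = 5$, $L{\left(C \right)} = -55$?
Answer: $\frac{1}{234} \approx 0.0042735$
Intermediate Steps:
$a = 289$ ($a = \frac{5 - -1151}{4} = \frac{5 + 1151}{4} = \frac{1}{4} \cdot 1156 = 289$)
$\frac{1}{a + L{\left(39 \right)}} = \frac{1}{289 - 55} = \frac{1}{234}$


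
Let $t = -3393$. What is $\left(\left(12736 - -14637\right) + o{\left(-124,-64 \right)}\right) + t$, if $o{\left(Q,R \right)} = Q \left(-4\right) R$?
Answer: $-7764$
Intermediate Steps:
$o{\left(Q,R \right)} = - 4 Q R$
$\left(\left(12736 - -14637\right) + o{\left(-124,-64 \right)}\right) + t = \left(\left(12736 - -14637\right) - \left(-496\right) \left(-64\right)\right) - 3393 = \left(\left(12736 + 14637\right) - 31744\right) - 3393 = \left(27373 - 31744\right) - 3393 = -4371 - 3393 = -7764$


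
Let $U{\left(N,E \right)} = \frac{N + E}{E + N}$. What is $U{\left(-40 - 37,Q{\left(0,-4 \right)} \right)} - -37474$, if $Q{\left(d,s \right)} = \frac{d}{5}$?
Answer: $37475$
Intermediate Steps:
$Q{\left(d,s \right)} = \frac{d}{5}$ ($Q{\left(d,s \right)} = d \frac{1}{5} = \frac{d}{5}$)
$U{\left(N,E \right)} = 1$ ($U{\left(N,E \right)} = \frac{E + N}{E + N} = 1$)
$U{\left(-40 - 37,Q{\left(0,-4 \right)} \right)} - -37474 = 1 - -37474 = 1 + 37474 = 37475$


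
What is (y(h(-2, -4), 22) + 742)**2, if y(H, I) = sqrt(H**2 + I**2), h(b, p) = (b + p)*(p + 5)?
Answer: 551084 + 2968*sqrt(130) ≈ 5.8492e+5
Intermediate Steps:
h(b, p) = (5 + p)*(b + p) (h(b, p) = (b + p)*(5 + p) = (5 + p)*(b + p))
(y(h(-2, -4), 22) + 742)**2 = (sqrt(((-4)**2 + 5*(-2) + 5*(-4) - 2*(-4))**2 + 22**2) + 742)**2 = (sqrt((16 - 10 - 20 + 8)**2 + 484) + 742)**2 = (sqrt((-6)**2 + 484) + 742)**2 = (sqrt(36 + 484) + 742)**2 = (sqrt(520) + 742)**2 = (2*sqrt(130) + 742)**2 = (742 + 2*sqrt(130))**2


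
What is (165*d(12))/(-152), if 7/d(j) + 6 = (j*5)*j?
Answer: -55/5168 ≈ -0.010642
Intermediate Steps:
d(j) = 7/(-6 + 5*j²) (d(j) = 7/(-6 + (j*5)*j) = 7/(-6 + (5*j)*j) = 7/(-6 + 5*j²))
(165*d(12))/(-152) = (165*(7/(-6 + 5*12²)))/(-152) = (165*(7/(-6 + 5*144)))*(-1/152) = (165*(7/(-6 + 720)))*(-1/152) = (165*(7/714))*(-1/152) = (165*(7*(1/714)))*(-1/152) = (165*(1/102))*(-1/152) = (55/34)*(-1/152) = -55/5168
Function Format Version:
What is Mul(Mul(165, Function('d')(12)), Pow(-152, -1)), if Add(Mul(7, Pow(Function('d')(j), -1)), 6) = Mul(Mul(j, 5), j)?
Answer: Rational(-55, 5168) ≈ -0.010642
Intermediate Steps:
Function('d')(j) = Mul(7, Pow(Add(-6, Mul(5, Pow(j, 2))), -1)) (Function('d')(j) = Mul(7, Pow(Add(-6, Mul(Mul(j, 5), j)), -1)) = Mul(7, Pow(Add(-6, Mul(Mul(5, j), j)), -1)) = Mul(7, Pow(Add(-6, Mul(5, Pow(j, 2))), -1)))
Mul(Mul(165, Function('d')(12)), Pow(-152, -1)) = Mul(Mul(165, Mul(7, Pow(Add(-6, Mul(5, Pow(12, 2))), -1))), Pow(-152, -1)) = Mul(Mul(165, Mul(7, Pow(Add(-6, Mul(5, 144)), -1))), Rational(-1, 152)) = Mul(Mul(165, Mul(7, Pow(Add(-6, 720), -1))), Rational(-1, 152)) = Mul(Mul(165, Mul(7, Pow(714, -1))), Rational(-1, 152)) = Mul(Mul(165, Mul(7, Rational(1, 714))), Rational(-1, 152)) = Mul(Mul(165, Rational(1, 102)), Rational(-1, 152)) = Mul(Rational(55, 34), Rational(-1, 152)) = Rational(-55, 5168)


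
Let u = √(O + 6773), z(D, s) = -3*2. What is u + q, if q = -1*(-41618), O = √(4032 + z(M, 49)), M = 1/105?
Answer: 41618 + √(6773 + √4026) ≈ 41701.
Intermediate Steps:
M = 1/105 ≈ 0.0095238
z(D, s) = -6
O = √4026 (O = √(4032 - 6) = √4026 ≈ 63.451)
u = √(6773 + √4026) (u = √(√4026 + 6773) = √(6773 + √4026) ≈ 82.683)
q = 41618
u + q = √(6773 + √4026) + 41618 = 41618 + √(6773 + √4026)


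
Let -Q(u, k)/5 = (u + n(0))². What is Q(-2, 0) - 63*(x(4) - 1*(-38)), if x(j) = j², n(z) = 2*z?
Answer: -3422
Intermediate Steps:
Q(u, k) = -5*u² (Q(u, k) = -5*(u + 2*0)² = -5*(u + 0)² = -5*u²)
Q(-2, 0) - 63*(x(4) - 1*(-38)) = -5*(-2)² - 63*(4² - 1*(-38)) = -5*4 - 63*(16 + 38) = -20 - 63*54 = -20 - 3402 = -3422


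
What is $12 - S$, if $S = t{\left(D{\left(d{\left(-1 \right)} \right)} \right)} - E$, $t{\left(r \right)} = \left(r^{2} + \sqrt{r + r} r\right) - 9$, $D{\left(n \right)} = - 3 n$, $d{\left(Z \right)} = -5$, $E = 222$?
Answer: $18 - 15 \sqrt{30} \approx -64.158$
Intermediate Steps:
$t{\left(r \right)} = -9 + r^{2} + \sqrt{2} r^{\frac{3}{2}}$ ($t{\left(r \right)} = \left(r^{2} + \sqrt{2 r} r\right) - 9 = \left(r^{2} + \sqrt{2} \sqrt{r} r\right) - 9 = \left(r^{2} + \sqrt{2} r^{\frac{3}{2}}\right) - 9 = -9 + r^{2} + \sqrt{2} r^{\frac{3}{2}}$)
$S = -6 + 15 \sqrt{30}$ ($S = \left(-9 + \left(\left(-3\right) \left(-5\right)\right)^{2} + \sqrt{2} \left(\left(-3\right) \left(-5\right)\right)^{\frac{3}{2}}\right) - 222 = \left(-9 + 15^{2} + \sqrt{2} \cdot 15^{\frac{3}{2}}\right) - 222 = \left(-9 + 225 + \sqrt{2} \cdot 15 \sqrt{15}\right) - 222 = \left(-9 + 225 + 15 \sqrt{30}\right) - 222 = \left(216 + 15 \sqrt{30}\right) - 222 = -6 + 15 \sqrt{30} \approx 76.158$)
$12 - S = 12 - \left(-6 + 15 \sqrt{30}\right) = 12 + \left(6 - 15 \sqrt{30}\right) = 18 - 15 \sqrt{30}$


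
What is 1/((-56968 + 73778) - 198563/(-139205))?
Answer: 139205/2340234613 ≈ 5.9483e-5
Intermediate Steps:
1/((-56968 + 73778) - 198563/(-139205)) = 1/(16810 - 198563*(-1/139205)) = 1/(16810 + 198563/139205) = 1/(2340234613/139205) = 139205/2340234613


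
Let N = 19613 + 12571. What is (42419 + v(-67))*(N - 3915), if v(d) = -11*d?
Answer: 1219976964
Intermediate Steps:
N = 32184
(42419 + v(-67))*(N - 3915) = (42419 - 11*(-67))*(32184 - 3915) = (42419 + 737)*28269 = 43156*28269 = 1219976964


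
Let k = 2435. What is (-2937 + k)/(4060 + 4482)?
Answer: -251/4271 ≈ -0.058768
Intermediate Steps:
(-2937 + k)/(4060 + 4482) = (-2937 + 2435)/(4060 + 4482) = -502/8542 = -502*1/8542 = -251/4271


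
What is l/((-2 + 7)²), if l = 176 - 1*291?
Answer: -23/5 ≈ -4.6000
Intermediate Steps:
l = -115 (l = 176 - 291 = -115)
l/((-2 + 7)²) = -115/(-2 + 7)² = -115/(5²) = -115/25 = -115*1/25 = -23/5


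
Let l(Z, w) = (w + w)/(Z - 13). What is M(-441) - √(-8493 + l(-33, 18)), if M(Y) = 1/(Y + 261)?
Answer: -1/180 - I*√4493211/23 ≈ -0.0055556 - 92.162*I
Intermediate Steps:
l(Z, w) = 2*w/(-13 + Z) (l(Z, w) = (2*w)/(-13 + Z) = 2*w/(-13 + Z))
M(Y) = 1/(261 + Y)
M(-441) - √(-8493 + l(-33, 18)) = 1/(261 - 441) - √(-8493 + 2*18/(-13 - 33)) = 1/(-180) - √(-8493 + 2*18/(-46)) = -1/180 - √(-8493 + 2*18*(-1/46)) = -1/180 - √(-8493 - 18/23) = -1/180 - √(-195357/23) = -1/180 - I*√4493211/23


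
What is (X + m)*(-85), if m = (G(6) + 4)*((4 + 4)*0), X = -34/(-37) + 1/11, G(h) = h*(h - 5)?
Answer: -34935/407 ≈ -85.835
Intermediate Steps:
G(h) = h*(-5 + h)
X = 411/407 (X = -34*(-1/37) + 1*(1/11) = 34/37 + 1/11 = 411/407 ≈ 1.0098)
m = 0 (m = (6*(-5 + 6) + 4)*((4 + 4)*0) = (6*1 + 4)*(8*0) = (6 + 4)*0 = 10*0 = 0)
(X + m)*(-85) = (411/407 + 0)*(-85) = (411/407)*(-85) = -34935/407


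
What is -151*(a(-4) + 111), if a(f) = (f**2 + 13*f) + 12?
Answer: -13137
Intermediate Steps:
a(f) = 12 + f**2 + 13*f
-151*(a(-4) + 111) = -151*((12 + (-4)**2 + 13*(-4)) + 111) = -151*((12 + 16 - 52) + 111) = -151*(-24 + 111) = -151*87 = -13137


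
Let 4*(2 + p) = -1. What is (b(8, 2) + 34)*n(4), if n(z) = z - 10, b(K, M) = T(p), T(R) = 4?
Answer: -228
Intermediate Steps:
p = -9/4 (p = -2 + (1/4)*(-1) = -2 - 1/4 = -9/4 ≈ -2.2500)
b(K, M) = 4
n(z) = -10 + z
(b(8, 2) + 34)*n(4) = (4 + 34)*(-10 + 4) = 38*(-6) = -228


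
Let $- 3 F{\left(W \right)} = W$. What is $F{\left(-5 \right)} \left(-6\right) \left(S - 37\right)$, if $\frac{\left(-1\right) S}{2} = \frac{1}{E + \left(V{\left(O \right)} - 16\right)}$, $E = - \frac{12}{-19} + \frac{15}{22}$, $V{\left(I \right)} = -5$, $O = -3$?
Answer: $\frac{3036370}{8229} \approx 368.98$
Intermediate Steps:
$F{\left(W \right)} = - \frac{W}{3}$
$E = \frac{549}{418}$ ($E = \left(-12\right) \left(- \frac{1}{19}\right) + 15 \cdot \frac{1}{22} = \frac{12}{19} + \frac{15}{22} = \frac{549}{418} \approx 1.3134$)
$S = \frac{836}{8229}$ ($S = - \frac{2}{\frac{549}{418} - 21} = - \frac{2}{- \frac{8229}{418}} = \left(-2\right) \left(- \frac{418}{8229}\right) = \frac{836}{8229} \approx 0.10159$)
$F{\left(-5 \right)} \left(-6\right) \left(S - 37\right) = \left(- \frac{1}{3}\right) \left(-5\right) \left(-6\right) \left(\frac{836}{8229} - 37\right) = \frac{5}{3} \left(-6\right) \left(- \frac{303637}{8229}\right) = \left(-10\right) \left(- \frac{303637}{8229}\right) = \frac{3036370}{8229}$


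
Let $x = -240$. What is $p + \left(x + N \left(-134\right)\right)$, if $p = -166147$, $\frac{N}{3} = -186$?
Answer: $-91615$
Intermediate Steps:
$N = -558$ ($N = 3 \left(-186\right) = -558$)
$p + \left(x + N \left(-134\right)\right) = -166147 - -74532 = -166147 + \left(-240 + 74772\right) = -166147 + 74532 = -91615$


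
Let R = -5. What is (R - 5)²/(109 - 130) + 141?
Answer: 2861/21 ≈ 136.24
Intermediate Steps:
(R - 5)²/(109 - 130) + 141 = (-5 - 5)²/(109 - 130) + 141 = (-10)²/(-21) + 141 = -1/21*100 + 141 = -100/21 + 141 = 2861/21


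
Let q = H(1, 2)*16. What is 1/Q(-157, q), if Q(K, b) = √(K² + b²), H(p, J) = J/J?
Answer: √24905/24905 ≈ 0.0063366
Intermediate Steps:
H(p, J) = 1
q = 16 (q = 1*16 = 16)
1/Q(-157, q) = 1/(√((-157)² + 16²)) = 1/(√(24649 + 256)) = 1/(√24905) = √24905/24905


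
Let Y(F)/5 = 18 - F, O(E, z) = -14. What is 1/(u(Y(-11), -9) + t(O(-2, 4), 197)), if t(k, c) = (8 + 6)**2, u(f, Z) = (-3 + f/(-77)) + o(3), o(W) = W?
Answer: 77/14947 ≈ 0.0051515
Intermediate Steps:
Y(F) = 90 - 5*F (Y(F) = 5*(18 - F) = 90 - 5*F)
u(f, Z) = -f/77 (u(f, Z) = (-3 + f/(-77)) + 3 = (-3 + f*(-1/77)) + 3 = (-3 - f/77) + 3 = -f/77)
t(k, c) = 196 (t(k, c) = 14**2 = 196)
1/(u(Y(-11), -9) + t(O(-2, 4), 197)) = 1/(-(90 - 5*(-11))/77 + 196) = 1/(-(90 + 55)/77 + 196) = 1/(-1/77*145 + 196) = 1/(-145/77 + 196) = 1/(14947/77) = 77/14947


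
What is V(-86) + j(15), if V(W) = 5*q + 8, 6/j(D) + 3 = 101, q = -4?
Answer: -585/49 ≈ -11.939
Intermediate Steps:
j(D) = 3/49 (j(D) = 6/(-3 + 101) = 6/98 = 6*(1/98) = 3/49)
V(W) = -12 (V(W) = 5*(-4) + 8 = -20 + 8 = -12)
V(-86) + j(15) = -12 + 3/49 = -585/49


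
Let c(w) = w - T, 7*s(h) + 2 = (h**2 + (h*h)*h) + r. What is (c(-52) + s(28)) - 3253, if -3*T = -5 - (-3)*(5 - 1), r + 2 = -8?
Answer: -1184/21 ≈ -56.381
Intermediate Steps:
r = -10 (r = -2 - 8 = -10)
s(h) = -12/7 + h**2/7 + h**3/7 (s(h) = -2/7 + ((h**2 + (h*h)*h) - 10)/7 = -2/7 + ((h**2 + h**2*h) - 10)/7 = -2/7 + ((h**2 + h**3) - 10)/7 = -2/7 + (-10 + h**2 + h**3)/7 = -2/7 + (-10/7 + h**2/7 + h**3/7) = -12/7 + h**2/7 + h**3/7)
T = -7/3 (T = -(-5 - (-3)*(5 - 1))/3 = -(-5 - (-3)*4)/3 = -(-5 - 1*(-12))/3 = -(-5 + 12)/3 = -1/3*7 = -7/3 ≈ -2.3333)
c(w) = 7/3 + w (c(w) = w - 1*(-7/3) = w + 7/3 = 7/3 + w)
(c(-52) + s(28)) - 3253 = ((7/3 - 52) + (-12/7 + (1/7)*28**2 + (1/7)*28**3)) - 3253 = (-149/3 + (-12/7 + (1/7)*784 + (1/7)*21952)) - 3253 = (-149/3 + (-12/7 + 112 + 3136)) - 3253 = (-149/3 + 22724/7) - 3253 = 67129/21 - 3253 = -1184/21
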